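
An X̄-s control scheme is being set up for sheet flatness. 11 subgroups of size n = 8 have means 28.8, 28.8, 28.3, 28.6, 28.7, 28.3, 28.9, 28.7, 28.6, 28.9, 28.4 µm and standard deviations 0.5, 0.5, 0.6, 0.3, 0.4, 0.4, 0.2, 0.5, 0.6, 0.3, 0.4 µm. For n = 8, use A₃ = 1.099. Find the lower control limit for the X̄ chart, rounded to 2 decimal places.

28.17

X̄̄ = (28.8 + 28.8 + 28.3 + 28.6 + 28.7 + 28.3 + 28.9 + 28.7 + 28.6 + 28.9 + 28.4) / 11 = 28.6364
s̄ = (0.5 + 0.5 + 0.6 + 0.3 + 0.4 + 0.4 + 0.2 + 0.5 + 0.6 + 0.3 + 0.4) / 11 = 0.4273
LCL = X̄̄ − A₃·s̄ = 28.6364 − 1.099 × 0.4273 = 28.1668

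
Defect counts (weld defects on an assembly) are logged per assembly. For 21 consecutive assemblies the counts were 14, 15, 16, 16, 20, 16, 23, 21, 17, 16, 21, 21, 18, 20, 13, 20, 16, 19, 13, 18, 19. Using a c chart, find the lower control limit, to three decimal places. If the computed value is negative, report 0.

c̄ = (14 + 15 + 16 + 16 + 20 + 16 + 23 + 21 + 17 + 16 + 21 + 21 + 18 + 20 + 13 + 20 + 16 + 19 + 13 + 18 + 19) / 21 = 372 / 21 = 17.7143
LCL = c̄ − 3√c̄ = 17.7143 − 3 × 4.2088 = 5.0878

5.088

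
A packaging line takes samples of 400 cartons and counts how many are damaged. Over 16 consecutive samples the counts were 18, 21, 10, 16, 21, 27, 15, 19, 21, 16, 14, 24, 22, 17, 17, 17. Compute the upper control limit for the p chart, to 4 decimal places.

0.0775

p̄ = Σdᵢ / (k·n) = 295 / (16 × 400) = 0.04609
UCL = p̄ + 3·√(p̄(1−p̄)/n) = 0.04609 + 3 × √(0.04609×0.95391/400) = 0.04609 + 3 × 0.01048 = 0.07755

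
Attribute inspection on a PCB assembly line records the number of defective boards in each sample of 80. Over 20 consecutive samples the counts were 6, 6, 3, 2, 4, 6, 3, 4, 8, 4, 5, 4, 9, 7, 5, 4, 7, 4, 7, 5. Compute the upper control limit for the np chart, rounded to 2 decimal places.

11.74

p̄ = Σdᵢ / (k·n) = 103 / (20 × 80) = 0.06438
UCL = np̄ + 3·√(np̄(1−p̄)) = 5.1500 + 3 × √(5.1500×0.93563) = 5.1500 + 3 × 2.1951 = 11.7353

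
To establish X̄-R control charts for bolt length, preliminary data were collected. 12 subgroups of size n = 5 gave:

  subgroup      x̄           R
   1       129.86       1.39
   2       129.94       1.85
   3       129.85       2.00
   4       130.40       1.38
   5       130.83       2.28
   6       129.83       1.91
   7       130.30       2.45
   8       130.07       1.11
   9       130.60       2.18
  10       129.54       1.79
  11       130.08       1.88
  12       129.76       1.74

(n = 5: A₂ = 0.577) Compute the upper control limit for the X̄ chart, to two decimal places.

X̄̄ = (129.86 + 129.94 + 129.85 + 130.40 + 130.83 + 129.83 + 130.30 + 130.07 + 130.60 + 129.54 + 130.08 + 129.76) / 12 = 1561.0600 / 12 = 130.0883
R̄ = (1.39 + 1.85 + 2.00 + 1.38 + 2.28 + 1.91 + 2.45 + 1.11 + 2.18 + 1.79 + 1.88 + 1.74) / 12 = 21.9600 / 12 = 1.8300
UCL = X̄̄ + A₂·R̄ = 130.0883 + 0.577 × 1.8300 = 131.1442

131.14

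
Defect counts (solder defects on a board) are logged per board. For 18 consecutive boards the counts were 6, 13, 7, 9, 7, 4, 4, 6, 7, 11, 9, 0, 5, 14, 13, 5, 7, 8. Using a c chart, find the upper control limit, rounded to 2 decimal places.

15.72

c̄ = (6 + 13 + 7 + 9 + 7 + 4 + 4 + 6 + 7 + 11 + 9 + 0 + 5 + 14 + 13 + 5 + 7 + 8) / 18 = 135 / 18 = 7.5000
UCL = c̄ + 3√c̄ = 7.5000 + 3 × √7.5000 = 7.5000 + 3 × 2.7386 = 15.7158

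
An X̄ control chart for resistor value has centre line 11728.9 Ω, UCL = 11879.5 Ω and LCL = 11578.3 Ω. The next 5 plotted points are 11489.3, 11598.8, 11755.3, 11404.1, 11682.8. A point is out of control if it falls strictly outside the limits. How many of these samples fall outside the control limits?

Compare each point to [11578.3, 11879.5]: sample 1 = 11489.3 < LCL; sample 4 = 11404.1 < LCL.

2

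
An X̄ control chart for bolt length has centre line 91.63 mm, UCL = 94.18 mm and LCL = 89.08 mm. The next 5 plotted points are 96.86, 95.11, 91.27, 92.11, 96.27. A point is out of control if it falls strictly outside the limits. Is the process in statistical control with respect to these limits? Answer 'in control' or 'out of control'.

out of control

Compare each point to [89.08, 94.18]: sample 1 = 96.86 > UCL; sample 2 = 95.11 > UCL; sample 5 = 96.27 > UCL.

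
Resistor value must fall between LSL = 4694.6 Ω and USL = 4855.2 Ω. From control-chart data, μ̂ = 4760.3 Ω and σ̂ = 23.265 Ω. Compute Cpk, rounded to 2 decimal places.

Cpu = (USL − μ̂) / (3σ̂) = (4855.2 − 4760.3) / (3 × 23.265) = 1.3597; Cpl = (μ̂ − LSL) / (3σ̂) = (4760.3 − 4694.6) / (3 × 23.265) = 0.9413; Cpk = min(Cpu, Cpl) = 0.9413

0.94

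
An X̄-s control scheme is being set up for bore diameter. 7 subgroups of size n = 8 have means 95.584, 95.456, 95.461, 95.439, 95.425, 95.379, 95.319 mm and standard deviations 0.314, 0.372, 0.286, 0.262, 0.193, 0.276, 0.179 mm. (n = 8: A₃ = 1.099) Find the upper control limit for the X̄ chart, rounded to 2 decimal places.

95.73

X̄̄ = (95.584 + 95.456 + 95.461 + 95.439 + 95.425 + 95.379 + 95.319) / 7 = 95.4376
s̄ = (0.314 + 0.372 + 0.286 + 0.262 + 0.193 + 0.276 + 0.179) / 7 = 0.2689
UCL = X̄̄ + A₃·s̄ = 95.4376 + 1.099 × 0.2689 = 95.7330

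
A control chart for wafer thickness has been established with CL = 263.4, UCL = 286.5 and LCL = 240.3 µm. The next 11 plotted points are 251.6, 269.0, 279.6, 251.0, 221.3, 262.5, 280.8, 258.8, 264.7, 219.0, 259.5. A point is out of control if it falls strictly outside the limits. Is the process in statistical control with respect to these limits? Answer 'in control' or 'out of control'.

Compare each point to [240.3, 286.5]: sample 5 = 221.3 < LCL; sample 10 = 219.0 < LCL.

out of control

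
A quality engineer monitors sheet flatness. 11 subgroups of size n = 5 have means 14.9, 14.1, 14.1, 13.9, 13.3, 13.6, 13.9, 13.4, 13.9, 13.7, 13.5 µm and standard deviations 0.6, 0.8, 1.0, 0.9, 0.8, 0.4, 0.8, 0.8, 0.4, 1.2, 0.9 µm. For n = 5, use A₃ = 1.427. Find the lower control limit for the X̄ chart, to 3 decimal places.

X̄̄ = (14.9 + 14.1 + 14.1 + 13.9 + 13.3 + 13.6 + 13.9 + 13.4 + 13.9 + 13.7 + 13.5) / 11 = 13.8455
s̄ = (0.6 + 0.8 + 1.0 + 0.9 + 0.8 + 0.4 + 0.8 + 0.8 + 0.4 + 1.2 + 0.9) / 11 = 0.7818
LCL = X̄̄ − A₃·s̄ = 13.8455 − 1.427 × 0.7818 = 12.7298

12.730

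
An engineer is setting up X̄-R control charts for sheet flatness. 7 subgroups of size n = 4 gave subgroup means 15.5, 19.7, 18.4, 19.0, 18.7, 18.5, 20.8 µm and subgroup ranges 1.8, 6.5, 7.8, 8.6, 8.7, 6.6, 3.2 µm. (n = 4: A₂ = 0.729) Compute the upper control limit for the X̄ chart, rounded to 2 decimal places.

23.16

X̄̄ = (15.5 + 19.7 + 18.4 + 19.0 + 18.7 + 18.5 + 20.8) / 7 = 130.6000 / 7 = 18.6571
R̄ = (1.8 + 6.5 + 7.8 + 8.6 + 8.7 + 6.6 + 3.2) / 7 = 43.2000 / 7 = 6.1714
UCL = X̄̄ + A₂·R̄ = 18.6571 + 0.729 × 6.1714 = 23.1561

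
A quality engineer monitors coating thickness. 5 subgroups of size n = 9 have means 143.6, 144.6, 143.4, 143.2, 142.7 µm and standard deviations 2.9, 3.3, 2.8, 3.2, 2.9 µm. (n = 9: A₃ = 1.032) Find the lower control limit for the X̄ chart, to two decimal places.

X̄̄ = (143.6 + 144.6 + 143.4 + 143.2 + 142.7) / 5 = 143.5000
s̄ = (2.9 + 3.3 + 2.8 + 3.2 + 2.9) / 5 = 3.0200
LCL = X̄̄ − A₃·s̄ = 143.5000 − 1.032 × 3.0200 = 140.3834

140.38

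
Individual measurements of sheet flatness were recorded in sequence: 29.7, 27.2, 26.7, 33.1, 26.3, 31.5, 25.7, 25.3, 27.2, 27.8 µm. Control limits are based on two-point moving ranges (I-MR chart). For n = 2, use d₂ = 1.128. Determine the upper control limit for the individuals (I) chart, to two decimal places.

36.94

X̄ = (29.7 + 27.2 + 26.7 + 33.1 + 26.3 + 31.5 + 25.7 + 25.3 + 27.2 + 27.8) / 10 = 28.0500
Moving ranges: 2.5, 0.5, 6.4, 6.8, 5.2, 5.8, 0.4, 1.9, 0.6; M̄R̄ = 30.1000 / 9 = 3.3444
UCL = X̄ + 3·M̄R̄/d₂ = 28.0500 + 3 × 3.3444 / 1.128 = 36.9448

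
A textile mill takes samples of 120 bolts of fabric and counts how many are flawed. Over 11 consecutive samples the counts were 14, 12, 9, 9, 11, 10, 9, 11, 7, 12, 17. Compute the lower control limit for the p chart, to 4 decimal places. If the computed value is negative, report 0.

0.0126

p̄ = Σdᵢ / (k·n) = 121 / (11 × 120) = 0.09167
LCL = p̄ − 3·√(p̄(1−p̄)/n) = 0.09167 − 3 × 0.02634 = 0.01264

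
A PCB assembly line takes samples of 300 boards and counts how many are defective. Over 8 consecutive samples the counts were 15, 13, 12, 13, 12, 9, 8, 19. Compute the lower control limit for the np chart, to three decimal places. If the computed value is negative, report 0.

p̄ = Σdᵢ / (k·n) = 101 / (8 × 300) = 0.04208
LCL = np̄ − 3·√(np̄(1−p̄)) = 12.6250 − 3 × 3.4776 = 2.1922

2.192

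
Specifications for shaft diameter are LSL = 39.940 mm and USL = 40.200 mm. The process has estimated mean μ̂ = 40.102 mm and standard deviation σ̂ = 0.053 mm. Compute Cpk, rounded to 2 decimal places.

Cpu = (USL − μ̂) / (3σ̂) = (40.200 − 40.102) / (3 × 0.053) = 0.6164; Cpl = (μ̂ − LSL) / (3σ̂) = (40.102 − 39.940) / (3 × 0.053) = 1.0189; Cpk = min(Cpu, Cpl) = 0.6164

0.62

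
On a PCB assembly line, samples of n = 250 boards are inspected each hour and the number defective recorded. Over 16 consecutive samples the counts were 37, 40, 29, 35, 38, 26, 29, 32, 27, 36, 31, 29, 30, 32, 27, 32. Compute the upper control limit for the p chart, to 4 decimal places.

p̄ = Σdᵢ / (k·n) = 510 / (16 × 250) = 0.12750
UCL = p̄ + 3·√(p̄(1−p̄)/n) = 0.12750 + 3 × √(0.12750×0.87250/250) = 0.12750 + 3 × 0.02109 = 0.19078

0.1908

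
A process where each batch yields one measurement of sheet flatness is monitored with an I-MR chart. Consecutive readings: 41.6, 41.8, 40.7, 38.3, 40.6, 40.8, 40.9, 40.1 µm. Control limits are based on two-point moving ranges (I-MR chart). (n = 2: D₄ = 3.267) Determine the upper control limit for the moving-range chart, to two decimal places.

Moving ranges: 0.2, 1.1, 2.4, 2.3, 0.2, 0.1, 0.8; M̄R̄ = 7.1000 / 7 = 1.0143
UCL_MR = D₄·M̄R̄ = 3.267 × 1.0143 = 3.3137

3.31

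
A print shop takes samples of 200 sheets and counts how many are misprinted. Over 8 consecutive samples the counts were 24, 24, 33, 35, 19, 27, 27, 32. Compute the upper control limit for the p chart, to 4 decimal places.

0.2113

p̄ = Σdᵢ / (k·n) = 221 / (8 × 200) = 0.13812
UCL = p̄ + 3·√(p̄(1−p̄)/n) = 0.13812 + 3 × √(0.13812×0.86187/200) = 0.13812 + 3 × 0.02440 = 0.21132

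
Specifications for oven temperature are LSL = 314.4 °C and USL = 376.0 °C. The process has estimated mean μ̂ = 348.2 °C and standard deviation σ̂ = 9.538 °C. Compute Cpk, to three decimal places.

Cpu = (USL − μ̂) / (3σ̂) = (376.0 − 348.2) / (3 × 9.538) = 0.9716; Cpl = (μ̂ − LSL) / (3σ̂) = (348.2 − 314.4) / (3 × 9.538) = 1.1812; Cpk = min(Cpu, Cpl) = 0.9716

0.972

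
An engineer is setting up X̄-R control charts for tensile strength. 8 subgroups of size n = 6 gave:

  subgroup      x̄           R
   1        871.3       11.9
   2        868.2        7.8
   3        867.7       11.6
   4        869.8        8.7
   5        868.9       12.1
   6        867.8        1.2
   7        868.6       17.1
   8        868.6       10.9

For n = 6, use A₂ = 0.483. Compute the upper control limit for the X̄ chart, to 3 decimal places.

X̄̄ = (871.3 + 868.2 + 867.7 + 869.8 + 868.9 + 867.8 + 868.6 + 868.6) / 8 = 6950.9000 / 8 = 868.8625
R̄ = (11.9 + 7.8 + 11.6 + 8.7 + 12.1 + 1.2 + 17.1 + 10.9) / 8 = 81.3000 / 8 = 10.1625
UCL = X̄̄ + A₂·R̄ = 868.8625 + 0.483 × 10.1625 = 873.7710

873.771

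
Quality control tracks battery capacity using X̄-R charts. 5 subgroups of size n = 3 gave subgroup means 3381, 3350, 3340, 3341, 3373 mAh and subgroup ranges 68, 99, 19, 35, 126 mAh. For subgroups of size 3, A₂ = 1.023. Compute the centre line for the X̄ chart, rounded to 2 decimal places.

X̄̄ = (3381 + 3350 + 3340 + 3341 + 3373) / 5 = 16785.0000 / 5 = 3357.0000
CL = X̄̄ = 3357.0000

3357.00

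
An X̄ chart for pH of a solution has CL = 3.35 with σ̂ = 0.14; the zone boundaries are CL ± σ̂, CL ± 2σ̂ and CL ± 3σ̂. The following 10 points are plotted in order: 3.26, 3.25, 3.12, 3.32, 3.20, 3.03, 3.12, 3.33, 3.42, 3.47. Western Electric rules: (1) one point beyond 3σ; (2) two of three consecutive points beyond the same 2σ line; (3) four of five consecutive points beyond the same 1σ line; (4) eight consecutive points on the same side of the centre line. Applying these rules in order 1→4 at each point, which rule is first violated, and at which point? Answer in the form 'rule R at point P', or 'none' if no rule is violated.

Zone of each point (C = within 1σ̂, B = 1σ̂–2σ̂, A = 2σ̂–3σ̂, * = beyond 3σ̂; sign = side of CL): 1:-C, 2:-C, 3:-B, 4:-C, 5:-B, 6:-A, 7:-B, 8:-C, 9:+C, 10:+C
Rule 3 (four of five consecutive points beyond the same 1σ limit) is satisfied at point 7.

rule 3 at point 7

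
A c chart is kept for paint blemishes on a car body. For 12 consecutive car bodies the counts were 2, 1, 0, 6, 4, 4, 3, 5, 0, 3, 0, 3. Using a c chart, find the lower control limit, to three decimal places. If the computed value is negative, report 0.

0.000

c̄ = (2 + 1 + 0 + 6 + 4 + 4 + 3 + 5 + 0 + 3 + 0 + 3) / 12 = 31 / 12 = 2.5833
LCL = c̄ − 3√c̄ = 2.5833 − 3 × 1.6073 = -2.2385 → 0 (cannot be negative)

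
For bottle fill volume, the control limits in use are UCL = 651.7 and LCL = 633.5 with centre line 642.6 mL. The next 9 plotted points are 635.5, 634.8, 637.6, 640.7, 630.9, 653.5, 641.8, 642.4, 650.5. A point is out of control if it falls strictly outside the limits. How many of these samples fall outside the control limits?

2

Compare each point to [633.5, 651.7]: sample 5 = 630.9 < LCL; sample 6 = 653.5 > UCL.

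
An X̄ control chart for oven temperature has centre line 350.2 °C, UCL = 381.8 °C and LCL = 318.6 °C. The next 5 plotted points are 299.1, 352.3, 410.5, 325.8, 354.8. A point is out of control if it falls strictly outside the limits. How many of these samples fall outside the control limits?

Compare each point to [318.6, 381.8]: sample 1 = 299.1 < LCL; sample 3 = 410.5 > UCL.

2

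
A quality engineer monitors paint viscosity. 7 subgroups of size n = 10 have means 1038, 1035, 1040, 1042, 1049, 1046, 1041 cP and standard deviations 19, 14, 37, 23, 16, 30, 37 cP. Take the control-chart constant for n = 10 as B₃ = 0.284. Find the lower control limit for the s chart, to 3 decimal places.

s̄ = (19 + 14 + 37 + 23 + 16 + 30 + 37) / 7 = 25.1429
LCL_s = B₃·s̄ = 0.284 × 25.1429 = 7.1406

7.141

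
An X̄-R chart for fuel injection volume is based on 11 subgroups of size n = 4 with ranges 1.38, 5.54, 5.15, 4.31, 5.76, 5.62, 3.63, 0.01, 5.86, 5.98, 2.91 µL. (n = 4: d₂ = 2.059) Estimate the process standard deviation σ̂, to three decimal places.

R̄ = (1.38 + 5.54 + 5.15 + 4.31 + 5.76 + 5.62 + 3.63 + 0.01 + 5.86 + 5.98 + 2.91) / 11 = 4.1955
σ̂ = R̄ / d₂ = 4.1955 / 2.059 = 2.0376

2.038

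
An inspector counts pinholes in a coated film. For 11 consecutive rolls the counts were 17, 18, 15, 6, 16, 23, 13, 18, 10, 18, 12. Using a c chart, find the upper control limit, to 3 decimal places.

26.745

c̄ = (17 + 18 + 15 + 6 + 16 + 23 + 13 + 18 + 10 + 18 + 12) / 11 = 166 / 11 = 15.0909
UCL = c̄ + 3√c̄ = 15.0909 + 3 × √15.0909 = 15.0909 + 3 × 3.8847 = 26.7450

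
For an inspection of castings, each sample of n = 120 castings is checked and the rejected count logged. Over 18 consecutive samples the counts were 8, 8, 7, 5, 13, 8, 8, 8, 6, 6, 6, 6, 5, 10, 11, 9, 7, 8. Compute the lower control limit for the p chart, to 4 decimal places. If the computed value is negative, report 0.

0.0000

p̄ = Σdᵢ / (k·n) = 139 / (18 × 120) = 0.06435
LCL = p̄ − 3·√(p̄(1−p̄)/n) = 0.06435 − 3 × 0.02240 = -0.00285 → 0 (negative, so LCL = 0)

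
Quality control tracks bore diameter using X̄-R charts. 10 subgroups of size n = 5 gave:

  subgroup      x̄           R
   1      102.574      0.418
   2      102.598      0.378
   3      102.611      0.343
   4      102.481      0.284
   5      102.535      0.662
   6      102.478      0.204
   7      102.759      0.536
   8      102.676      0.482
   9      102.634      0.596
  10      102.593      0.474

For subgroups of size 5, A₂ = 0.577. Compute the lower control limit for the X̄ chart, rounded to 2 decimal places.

X̄̄ = (102.574 + 102.598 + 102.611 + 102.481 + 102.535 + 102.478 + 102.759 + 102.676 + 102.634 + 102.593) / 10 = 1025.9390 / 10 = 102.5939
R̄ = (0.418 + 0.378 + 0.343 + 0.284 + 0.662 + 0.204 + 0.536 + 0.482 + 0.596 + 0.474) / 10 = 4.3770 / 10 = 0.4377
LCL = X̄̄ − A₂·R̄ = 102.5939 − 0.577 × 0.4377 = 102.3413

102.34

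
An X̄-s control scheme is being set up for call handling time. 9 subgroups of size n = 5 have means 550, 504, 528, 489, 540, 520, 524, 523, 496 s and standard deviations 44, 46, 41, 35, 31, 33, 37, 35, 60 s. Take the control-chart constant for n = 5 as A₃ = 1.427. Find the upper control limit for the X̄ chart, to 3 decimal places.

X̄̄ = (550 + 504 + 528 + 489 + 540 + 520 + 524 + 523 + 496) / 9 = 519.3333
s̄ = (44 + 46 + 41 + 35 + 31 + 33 + 37 + 35 + 60) / 9 = 40.2222
UCL = X̄̄ + A₃·s̄ = 519.3333 + 1.427 × 40.2222 = 576.7304

576.730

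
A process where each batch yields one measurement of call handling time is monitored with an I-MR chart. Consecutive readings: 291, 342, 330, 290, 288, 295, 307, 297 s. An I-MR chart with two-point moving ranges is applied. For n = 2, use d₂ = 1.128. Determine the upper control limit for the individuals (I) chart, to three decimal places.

355.912

X̄ = (291 + 342 + 330 + 290 + 288 + 295 + 307 + 297) / 8 = 305.0000
Moving ranges: 51, 12, 40, 2, 7, 12, 10; M̄R̄ = 134.0000 / 7 = 19.1429
UCL = X̄ + 3·M̄R̄/d₂ = 305.0000 + 3 × 19.1429 / 1.128 = 355.9119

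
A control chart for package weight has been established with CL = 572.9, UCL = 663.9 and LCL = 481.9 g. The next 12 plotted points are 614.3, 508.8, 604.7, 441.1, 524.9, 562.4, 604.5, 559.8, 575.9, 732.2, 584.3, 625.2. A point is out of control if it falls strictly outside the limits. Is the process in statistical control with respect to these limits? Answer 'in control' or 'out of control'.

out of control

Compare each point to [481.9, 663.9]: sample 4 = 441.1 < LCL; sample 10 = 732.2 > UCL.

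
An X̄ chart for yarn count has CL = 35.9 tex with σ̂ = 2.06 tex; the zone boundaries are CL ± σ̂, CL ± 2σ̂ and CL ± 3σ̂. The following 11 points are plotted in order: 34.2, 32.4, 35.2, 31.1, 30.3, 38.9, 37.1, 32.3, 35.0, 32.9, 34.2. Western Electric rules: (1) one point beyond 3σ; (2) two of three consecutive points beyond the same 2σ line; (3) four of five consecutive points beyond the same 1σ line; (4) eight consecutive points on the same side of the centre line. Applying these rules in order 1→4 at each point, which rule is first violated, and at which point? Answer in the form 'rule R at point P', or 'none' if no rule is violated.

Zone of each point (C = within 1σ̂, B = 1σ̂–2σ̂, A = 2σ̂–3σ̂, * = beyond 3σ̂; sign = side of CL): 1:-C, 2:-B, 3:-C, 4:-A, 5:-A, 6:+B, 7:+C, 8:-B, 9:-C, 10:-B, 11:-C
Rule 2 (two of three consecutive points beyond the same 2σ limit) is satisfied at point 5.

rule 2 at point 5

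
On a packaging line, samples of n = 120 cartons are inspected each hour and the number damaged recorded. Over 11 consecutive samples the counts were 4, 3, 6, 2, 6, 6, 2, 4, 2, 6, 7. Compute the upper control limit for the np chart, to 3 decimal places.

10.515

p̄ = Σdᵢ / (k·n) = 48 / (11 × 120) = 0.03636
UCL = np̄ + 3·√(np̄(1−p̄)) = 4.3636 + 3 × √(4.3636×0.96364) = 4.3636 + 3 × 2.0506 = 10.5154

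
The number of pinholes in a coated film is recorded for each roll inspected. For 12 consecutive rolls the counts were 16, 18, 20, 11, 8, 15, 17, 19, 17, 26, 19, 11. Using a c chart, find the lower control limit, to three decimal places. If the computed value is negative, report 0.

4.261

c̄ = (16 + 18 + 20 + 11 + 8 + 15 + 17 + 19 + 17 + 26 + 19 + 11) / 12 = 197 / 12 = 16.4167
LCL = c̄ − 3√c̄ = 16.4167 − 3 × 4.0517 = 4.2614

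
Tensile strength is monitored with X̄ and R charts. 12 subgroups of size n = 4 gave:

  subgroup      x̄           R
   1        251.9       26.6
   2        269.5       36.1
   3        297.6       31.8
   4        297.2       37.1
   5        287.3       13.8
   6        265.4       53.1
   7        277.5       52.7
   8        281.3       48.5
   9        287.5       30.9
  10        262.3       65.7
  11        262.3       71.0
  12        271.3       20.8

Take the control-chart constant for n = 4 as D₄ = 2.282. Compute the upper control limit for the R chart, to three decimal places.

R̄ = (26.6 + 36.1 + 31.8 + 37.1 + 13.8 + 53.1 + 52.7 + 48.5 + 30.9 + 65.7 + 71.0 + 20.8) / 12 = 488.1000 / 12 = 40.6750
UCL_R = D₄·R̄ = 2.282 × 40.6750 = 92.8204

92.820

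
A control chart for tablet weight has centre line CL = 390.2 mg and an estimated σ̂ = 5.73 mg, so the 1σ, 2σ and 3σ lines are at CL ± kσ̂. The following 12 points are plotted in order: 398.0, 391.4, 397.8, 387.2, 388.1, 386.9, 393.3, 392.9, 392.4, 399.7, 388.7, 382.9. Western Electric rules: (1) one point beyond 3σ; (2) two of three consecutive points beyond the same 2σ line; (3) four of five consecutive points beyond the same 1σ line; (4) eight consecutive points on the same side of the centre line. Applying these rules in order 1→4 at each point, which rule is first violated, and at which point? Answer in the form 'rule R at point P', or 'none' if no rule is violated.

Zone of each point (C = within 1σ̂, B = 1σ̂–2σ̂, A = 2σ̂–3σ̂, * = beyond 3σ̂; sign = side of CL): 1:+B, 2:+C, 3:+B, 4:-C, 5:-C, 6:-C, 7:+C, 8:+C, 9:+C, 10:+B, 11:-C, 12:-B
No rule fires across all 12 points.

none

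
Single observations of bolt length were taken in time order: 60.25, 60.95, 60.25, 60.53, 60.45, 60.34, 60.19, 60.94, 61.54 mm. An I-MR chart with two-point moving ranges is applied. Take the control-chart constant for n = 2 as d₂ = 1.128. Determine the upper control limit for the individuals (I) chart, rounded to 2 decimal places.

61.72

X̄ = (60.25 + 60.95 + 60.25 + 60.53 + 60.45 + 60.34 + 60.19 + 60.94 + 61.54) / 9 = 60.6044
Moving ranges: 0.70, 0.70, 0.28, 0.08, 0.11, 0.15, 0.75, 0.60; M̄R̄ = 3.3700 / 8 = 0.4213
UCL = X̄ + 3·M̄R̄/d₂ = 60.6044 + 3 × 0.4213 / 1.128 = 61.7248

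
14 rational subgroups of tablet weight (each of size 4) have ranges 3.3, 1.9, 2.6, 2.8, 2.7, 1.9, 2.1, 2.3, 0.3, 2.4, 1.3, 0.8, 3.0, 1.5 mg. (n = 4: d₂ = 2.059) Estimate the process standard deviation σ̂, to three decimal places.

R̄ = (3.3 + 1.9 + 2.6 + 2.8 + 2.7 + 1.9 + 2.1 + 2.3 + 0.3 + 2.4 + 1.3 + 0.8 + 3.0 + 1.5) / 14 = 2.0643
σ̂ = R̄ / d₂ = 2.0643 / 2.059 = 1.0026

1.003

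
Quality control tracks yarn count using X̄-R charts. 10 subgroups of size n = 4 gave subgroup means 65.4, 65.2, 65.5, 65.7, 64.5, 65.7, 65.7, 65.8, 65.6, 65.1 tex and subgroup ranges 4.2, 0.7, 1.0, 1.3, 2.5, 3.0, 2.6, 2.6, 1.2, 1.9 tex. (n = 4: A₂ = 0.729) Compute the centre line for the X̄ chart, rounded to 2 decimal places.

65.42

X̄̄ = (65.4 + 65.2 + 65.5 + 65.7 + 64.5 + 65.7 + 65.7 + 65.8 + 65.6 + 65.1) / 10 = 654.2000 / 10 = 65.4200
CL = X̄̄ = 65.4200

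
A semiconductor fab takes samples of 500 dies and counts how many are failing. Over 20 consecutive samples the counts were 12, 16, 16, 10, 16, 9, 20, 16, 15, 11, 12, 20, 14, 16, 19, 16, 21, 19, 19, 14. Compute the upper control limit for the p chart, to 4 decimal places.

p̄ = Σdᵢ / (k·n) = 311 / (20 × 500) = 0.03110
UCL = p̄ + 3·√(p̄(1−p̄)/n) = 0.03110 + 3 × √(0.03110×0.96890/500) = 0.03110 + 3 × 0.00776 = 0.05439

0.0544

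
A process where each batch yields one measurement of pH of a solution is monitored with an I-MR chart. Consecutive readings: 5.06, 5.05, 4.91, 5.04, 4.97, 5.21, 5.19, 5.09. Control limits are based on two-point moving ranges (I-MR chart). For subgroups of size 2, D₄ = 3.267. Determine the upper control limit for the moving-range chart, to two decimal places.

0.33

Moving ranges: 0.01, 0.14, 0.13, 0.07, 0.24, 0.02, 0.10; M̄R̄ = 0.7100 / 7 = 0.1014
UCL_MR = D₄·M̄R̄ = 3.267 × 0.1014 = 0.3314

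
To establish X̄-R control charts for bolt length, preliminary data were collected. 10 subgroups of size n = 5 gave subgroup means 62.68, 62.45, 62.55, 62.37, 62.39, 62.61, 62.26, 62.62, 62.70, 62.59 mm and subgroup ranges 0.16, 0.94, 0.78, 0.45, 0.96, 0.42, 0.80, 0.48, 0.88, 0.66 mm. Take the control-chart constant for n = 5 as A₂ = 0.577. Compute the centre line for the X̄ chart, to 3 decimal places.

62.522

X̄̄ = (62.68 + 62.45 + 62.55 + 62.37 + 62.39 + 62.61 + 62.26 + 62.62 + 62.70 + 62.59) / 10 = 625.2200 / 10 = 62.5220
CL = X̄̄ = 62.5220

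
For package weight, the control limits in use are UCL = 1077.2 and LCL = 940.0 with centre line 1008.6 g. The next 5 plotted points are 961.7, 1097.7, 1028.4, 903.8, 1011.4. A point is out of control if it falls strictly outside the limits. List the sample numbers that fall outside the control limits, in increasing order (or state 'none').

2, 4

Compare each point to [940.0, 1077.2]: sample 2 = 1097.7 > UCL; sample 4 = 903.8 < LCL.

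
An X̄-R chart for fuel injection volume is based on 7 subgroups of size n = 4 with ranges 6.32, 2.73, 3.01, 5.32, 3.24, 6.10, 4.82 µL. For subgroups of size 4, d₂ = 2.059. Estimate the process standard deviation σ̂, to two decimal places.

2.19

R̄ = (6.32 + 2.73 + 3.01 + 5.32 + 3.24 + 6.10 + 4.82) / 7 = 4.5057
σ̂ = R̄ / d₂ = 4.5057 / 2.059 = 2.1883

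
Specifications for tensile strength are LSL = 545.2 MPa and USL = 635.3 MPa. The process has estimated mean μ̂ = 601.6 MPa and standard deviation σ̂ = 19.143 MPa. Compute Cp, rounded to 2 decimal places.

0.78

Cp = (USL − LSL) / (6σ̂) = (635.3 − 545.2) / (6 × 19.143) = 90.1000 / 114.8580 = 0.7844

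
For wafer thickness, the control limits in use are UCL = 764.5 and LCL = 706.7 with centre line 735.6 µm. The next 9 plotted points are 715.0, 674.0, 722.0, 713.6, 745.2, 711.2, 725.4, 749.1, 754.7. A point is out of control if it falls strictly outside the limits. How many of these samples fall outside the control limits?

Compare each point to [706.7, 764.5]: sample 2 = 674.0 < LCL.

1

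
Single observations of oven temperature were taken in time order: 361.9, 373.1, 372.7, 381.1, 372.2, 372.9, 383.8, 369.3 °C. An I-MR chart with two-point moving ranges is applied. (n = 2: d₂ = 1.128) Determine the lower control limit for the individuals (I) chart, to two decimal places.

352.48

X̄ = (361.9 + 373.1 + 372.7 + 381.1 + 372.2 + 372.9 + 383.8 + 369.3) / 8 = 373.3750
Moving ranges: 11.2, 0.4, 8.4, 8.9, 0.7, 10.9, 14.5; M̄R̄ = 55.0000 / 7 = 7.8571
LCL = X̄ − 3·M̄R̄/d₂ = 373.3750 − 3 × 7.8571 / 1.128 = 352.4783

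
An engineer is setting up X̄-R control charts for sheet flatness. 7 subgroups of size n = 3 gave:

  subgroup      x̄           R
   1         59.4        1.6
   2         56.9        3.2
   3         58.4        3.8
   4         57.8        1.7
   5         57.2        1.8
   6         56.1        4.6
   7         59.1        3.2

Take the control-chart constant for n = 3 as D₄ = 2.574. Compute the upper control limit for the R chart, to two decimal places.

7.32

R̄ = (1.6 + 3.2 + 3.8 + 1.7 + 1.8 + 4.6 + 3.2) / 7 = 19.9000 / 7 = 2.8429
UCL_R = D₄·R̄ = 2.574 × 2.8429 = 7.3175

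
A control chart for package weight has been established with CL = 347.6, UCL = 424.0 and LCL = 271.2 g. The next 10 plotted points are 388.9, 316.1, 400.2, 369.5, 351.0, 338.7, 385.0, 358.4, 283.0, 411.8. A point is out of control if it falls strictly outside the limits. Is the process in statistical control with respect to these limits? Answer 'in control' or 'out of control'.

All 10 points lie within [271.2, 424.0].

in control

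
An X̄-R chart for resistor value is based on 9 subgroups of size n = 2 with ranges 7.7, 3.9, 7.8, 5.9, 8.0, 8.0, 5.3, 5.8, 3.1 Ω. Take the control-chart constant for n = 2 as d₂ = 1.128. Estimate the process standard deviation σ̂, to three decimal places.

R̄ = (7.7 + 3.9 + 7.8 + 5.9 + 8.0 + 8.0 + 5.3 + 5.8 + 3.1) / 9 = 6.1667
σ̂ = R̄ / d₂ = 6.1667 / 1.128 = 5.4669

5.467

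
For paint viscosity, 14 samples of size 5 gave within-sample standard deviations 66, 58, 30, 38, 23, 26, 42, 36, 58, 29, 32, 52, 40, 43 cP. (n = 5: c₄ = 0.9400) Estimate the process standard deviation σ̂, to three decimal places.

s̄ = (66 + 58 + 30 + 38 + 23 + 26 + 42 + 36 + 58 + 29 + 32 + 52 + 40 + 43) / 14 = 40.9286
σ̂ = s̄ / c₄ = 40.9286 / 0.9400 = 43.5410

43.541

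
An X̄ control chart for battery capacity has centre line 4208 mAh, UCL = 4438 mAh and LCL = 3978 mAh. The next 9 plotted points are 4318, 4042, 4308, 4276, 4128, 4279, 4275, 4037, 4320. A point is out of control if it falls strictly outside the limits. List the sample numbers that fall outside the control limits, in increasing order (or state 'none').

none

All 9 points lie within [3978, 4438].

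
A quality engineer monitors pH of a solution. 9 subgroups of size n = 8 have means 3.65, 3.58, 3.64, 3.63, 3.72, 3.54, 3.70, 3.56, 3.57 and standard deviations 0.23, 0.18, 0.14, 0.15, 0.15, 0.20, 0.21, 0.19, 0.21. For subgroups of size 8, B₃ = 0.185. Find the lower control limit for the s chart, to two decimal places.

s̄ = (0.23 + 0.18 + 0.14 + 0.15 + 0.15 + 0.20 + 0.21 + 0.19 + 0.21) / 9 = 0.1844
LCL_s = B₃·s̄ = 0.185 × 0.1844 = 0.0341

0.03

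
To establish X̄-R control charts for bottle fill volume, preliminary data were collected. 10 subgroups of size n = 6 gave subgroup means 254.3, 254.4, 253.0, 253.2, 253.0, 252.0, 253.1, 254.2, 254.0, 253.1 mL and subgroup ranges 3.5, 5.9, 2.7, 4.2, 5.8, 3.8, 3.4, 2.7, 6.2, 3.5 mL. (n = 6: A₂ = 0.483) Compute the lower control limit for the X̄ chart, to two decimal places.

251.42

X̄̄ = (254.3 + 254.4 + 253.0 + 253.2 + 253.0 + 252.0 + 253.1 + 254.2 + 254.0 + 253.1) / 10 = 2534.3000 / 10 = 253.4300
R̄ = (3.5 + 5.9 + 2.7 + 4.2 + 5.8 + 3.8 + 3.4 + 2.7 + 6.2 + 3.5) / 10 = 41.7000 / 10 = 4.1700
LCL = X̄̄ − A₂·R̄ = 253.4300 − 0.483 × 4.1700 = 251.4159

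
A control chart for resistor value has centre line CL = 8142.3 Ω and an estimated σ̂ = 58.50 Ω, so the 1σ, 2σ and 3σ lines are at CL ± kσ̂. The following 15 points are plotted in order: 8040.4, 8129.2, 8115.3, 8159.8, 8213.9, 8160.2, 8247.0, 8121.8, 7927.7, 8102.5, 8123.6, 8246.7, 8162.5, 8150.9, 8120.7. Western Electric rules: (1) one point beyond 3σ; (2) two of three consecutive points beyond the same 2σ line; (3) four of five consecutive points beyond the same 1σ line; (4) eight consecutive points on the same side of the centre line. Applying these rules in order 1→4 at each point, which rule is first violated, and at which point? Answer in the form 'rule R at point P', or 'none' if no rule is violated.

rule 1 at point 9

Zone of each point (C = within 1σ̂, B = 1σ̂–2σ̂, A = 2σ̂–3σ̂, * = beyond 3σ̂; sign = side of CL): 1:-B, 2:-C, 3:-C, 4:+C, 5:+B, 6:+C, 7:+B, 8:-C, 9:-*, 10:-C, 11:-C, 12:+B, 13:+C, 14:+C, 15:-C
Rule 1 (one point beyond the 3σ limits) is satisfied at point 9.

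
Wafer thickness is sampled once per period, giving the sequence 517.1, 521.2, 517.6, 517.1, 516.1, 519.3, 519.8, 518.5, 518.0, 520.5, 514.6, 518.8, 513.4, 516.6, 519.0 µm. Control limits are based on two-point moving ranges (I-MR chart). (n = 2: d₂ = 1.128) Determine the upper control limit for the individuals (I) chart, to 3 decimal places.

525.116

X̄ = (517.1 + 521.2 + 517.6 + 517.1 + 516.1 + 519.3 + 519.8 + 518.5 + 518.0 + 520.5 + 514.6 + 518.8 + 513.4 + 516.6 + 519.0) / 15 = 517.8400
Moving ranges: 4.1, 3.6, 0.5, 1.0, 3.2, 0.5, 1.3, 0.5, 2.5, 5.9, 4.2, 5.4, 3.2, 2.4; M̄R̄ = 38.3000 / 14 = 2.7357
UCL = X̄ + 3·M̄R̄/d₂ = 517.8400 + 3 × 2.7357 / 1.128 = 525.1158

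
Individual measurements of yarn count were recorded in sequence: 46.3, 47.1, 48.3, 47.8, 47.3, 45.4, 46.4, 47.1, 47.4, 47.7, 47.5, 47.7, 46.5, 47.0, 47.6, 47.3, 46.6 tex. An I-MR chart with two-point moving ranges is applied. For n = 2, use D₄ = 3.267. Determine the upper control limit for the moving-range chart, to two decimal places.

Moving ranges: 0.8, 1.2, 0.5, 0.5, 1.9, 1.0, 0.7, 0.3, 0.3, 0.2, 0.2, 1.2, 0.5, 0.6, 0.3, 0.7; M̄R̄ = 10.9000 / 16 = 0.6813
UCL_MR = D₄·M̄R̄ = 3.267 × 0.6813 = 2.2256

2.23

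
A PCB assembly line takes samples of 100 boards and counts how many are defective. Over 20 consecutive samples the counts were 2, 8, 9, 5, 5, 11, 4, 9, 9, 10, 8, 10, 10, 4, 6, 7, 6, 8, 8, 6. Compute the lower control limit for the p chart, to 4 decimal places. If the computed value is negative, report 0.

p̄ = Σdᵢ / (k·n) = 145 / (20 × 100) = 0.07250
LCL = p̄ − 3·√(p̄(1−p̄)/n) = 0.07250 − 3 × 0.02593 = -0.00529 → 0 (negative, so LCL = 0)

0.0000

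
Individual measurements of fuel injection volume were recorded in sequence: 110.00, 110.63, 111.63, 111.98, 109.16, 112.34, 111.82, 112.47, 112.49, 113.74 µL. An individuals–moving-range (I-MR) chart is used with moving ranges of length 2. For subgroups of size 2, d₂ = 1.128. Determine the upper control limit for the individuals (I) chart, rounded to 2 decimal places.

114.71

X̄ = (110.00 + 110.63 + 111.63 + 111.98 + 109.16 + 112.34 + 111.82 + 112.47 + 112.49 + 113.74) / 10 = 111.6260
Moving ranges: 0.63, 1.00, 0.35, 2.82, 3.18, 0.52, 0.65, 0.02, 1.25; M̄R̄ = 10.4200 / 9 = 1.1578
UCL = X̄ + 3·M̄R̄/d₂ = 111.6260 + 3 × 1.1578 / 1.128 = 114.7052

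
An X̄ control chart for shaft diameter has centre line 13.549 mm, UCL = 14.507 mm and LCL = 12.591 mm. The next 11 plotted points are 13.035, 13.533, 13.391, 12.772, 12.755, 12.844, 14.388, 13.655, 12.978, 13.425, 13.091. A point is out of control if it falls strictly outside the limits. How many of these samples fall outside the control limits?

0

All 11 points lie within [12.591, 14.507].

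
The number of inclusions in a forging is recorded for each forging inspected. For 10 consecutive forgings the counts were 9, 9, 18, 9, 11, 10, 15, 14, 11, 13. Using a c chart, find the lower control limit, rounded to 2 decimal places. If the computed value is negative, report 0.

c̄ = (9 + 9 + 18 + 9 + 11 + 10 + 15 + 14 + 11 + 13) / 10 = 119 / 10 = 11.9000
LCL = c̄ − 3√c̄ = 11.9000 − 3 × 3.4496 = 1.5511

1.55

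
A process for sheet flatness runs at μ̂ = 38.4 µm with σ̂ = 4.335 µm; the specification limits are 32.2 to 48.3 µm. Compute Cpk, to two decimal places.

Cpu = (USL − μ̂) / (3σ̂) = (48.3 − 38.4) / (3 × 4.335) = 0.7612; Cpl = (μ̂ − LSL) / (3σ̂) = (38.4 − 32.2) / (3 × 4.335) = 0.4767; Cpk = min(Cpu, Cpl) = 0.4767

0.48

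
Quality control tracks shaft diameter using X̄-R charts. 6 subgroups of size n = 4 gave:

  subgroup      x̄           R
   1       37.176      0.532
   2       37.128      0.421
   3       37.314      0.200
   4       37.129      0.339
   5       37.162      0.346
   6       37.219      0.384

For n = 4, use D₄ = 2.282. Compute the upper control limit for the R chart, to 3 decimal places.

0.845

R̄ = (0.532 + 0.421 + 0.200 + 0.339 + 0.346 + 0.384) / 6 = 2.2220 / 6 = 0.3703
UCL_R = D₄·R̄ = 2.282 × 0.3703 = 0.8451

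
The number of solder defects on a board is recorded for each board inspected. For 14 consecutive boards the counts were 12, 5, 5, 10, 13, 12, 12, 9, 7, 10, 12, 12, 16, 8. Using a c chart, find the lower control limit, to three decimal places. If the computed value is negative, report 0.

0.626

c̄ = (12 + 5 + 5 + 10 + 13 + 12 + 12 + 9 + 7 + 10 + 12 + 12 + 16 + 8) / 14 = 143 / 14 = 10.2143
LCL = c̄ − 3√c̄ = 10.2143 − 3 × 3.1960 = 0.6263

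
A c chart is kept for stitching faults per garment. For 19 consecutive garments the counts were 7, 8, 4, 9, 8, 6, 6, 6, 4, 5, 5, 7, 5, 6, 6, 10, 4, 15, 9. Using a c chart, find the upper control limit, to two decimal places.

c̄ = (7 + 8 + 4 + 9 + 8 + 6 + 6 + 6 + 4 + 5 + 5 + 7 + 5 + 6 + 6 + 10 + 4 + 15 + 9) / 19 = 130 / 19 = 6.8421
UCL = c̄ + 3√c̄ = 6.8421 + 3 × √6.8421 = 6.8421 + 3 × 2.6157 = 14.6893

14.69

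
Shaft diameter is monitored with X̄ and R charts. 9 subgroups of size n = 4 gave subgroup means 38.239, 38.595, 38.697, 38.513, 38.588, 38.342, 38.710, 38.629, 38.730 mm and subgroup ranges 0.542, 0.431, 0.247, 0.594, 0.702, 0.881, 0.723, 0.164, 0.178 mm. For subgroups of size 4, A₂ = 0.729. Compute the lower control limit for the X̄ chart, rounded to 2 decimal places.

38.20

X̄̄ = (38.239 + 38.595 + 38.697 + 38.513 + 38.588 + 38.342 + 38.710 + 38.629 + 38.730) / 9 = 347.0430 / 9 = 38.5603
R̄ = (0.542 + 0.431 + 0.247 + 0.594 + 0.702 + 0.881 + 0.723 + 0.164 + 0.178) / 9 = 4.4620 / 9 = 0.4958
LCL = X̄̄ − A₂·R̄ = 38.5603 − 0.729 × 0.4958 = 38.1989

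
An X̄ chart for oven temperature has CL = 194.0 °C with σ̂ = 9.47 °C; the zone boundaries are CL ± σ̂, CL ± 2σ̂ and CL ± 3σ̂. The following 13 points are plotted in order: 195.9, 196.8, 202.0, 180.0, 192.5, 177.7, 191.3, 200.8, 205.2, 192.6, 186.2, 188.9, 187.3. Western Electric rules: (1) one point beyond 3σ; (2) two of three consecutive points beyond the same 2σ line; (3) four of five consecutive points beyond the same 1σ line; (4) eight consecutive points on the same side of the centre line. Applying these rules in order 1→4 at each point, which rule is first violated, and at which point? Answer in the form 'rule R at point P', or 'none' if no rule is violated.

none

Zone of each point (C = within 1σ̂, B = 1σ̂–2σ̂, A = 2σ̂–3σ̂, * = beyond 3σ̂; sign = side of CL): 1:+C, 2:+C, 3:+C, 4:-B, 5:-C, 6:-B, 7:-C, 8:+C, 9:+B, 10:-C, 11:-C, 12:-C, 13:-C
No rule fires across all 13 points.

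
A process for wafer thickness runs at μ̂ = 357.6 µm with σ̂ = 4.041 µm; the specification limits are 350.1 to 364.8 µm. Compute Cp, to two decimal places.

Cp = (USL − LSL) / (6σ̂) = (364.8 − 350.1) / (6 × 4.041) = 14.7000 / 24.2460 = 0.6063

0.61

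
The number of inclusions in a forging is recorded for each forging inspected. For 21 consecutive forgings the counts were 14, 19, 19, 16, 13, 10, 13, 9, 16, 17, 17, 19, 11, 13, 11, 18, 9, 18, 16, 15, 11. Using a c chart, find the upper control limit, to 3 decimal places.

c̄ = (14 + 19 + 19 + 16 + 13 + 10 + 13 + 9 + 16 + 17 + 17 + 19 + 11 + 13 + 11 + 18 + 9 + 18 + 16 + 15 + 11) / 21 = 304 / 21 = 14.4762
UCL = c̄ + 3√c̄ = 14.4762 + 3 × √14.4762 = 14.4762 + 3 × 3.8048 = 25.8905

25.890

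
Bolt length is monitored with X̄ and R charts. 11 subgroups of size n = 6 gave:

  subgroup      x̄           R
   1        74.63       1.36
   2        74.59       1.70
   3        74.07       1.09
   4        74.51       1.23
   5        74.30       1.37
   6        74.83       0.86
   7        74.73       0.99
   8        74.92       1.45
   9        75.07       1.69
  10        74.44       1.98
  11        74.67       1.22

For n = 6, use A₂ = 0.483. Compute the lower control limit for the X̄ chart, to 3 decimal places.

73.959

X̄̄ = (74.63 + 74.59 + 74.07 + 74.51 + 74.30 + 74.83 + 74.73 + 74.92 + 75.07 + 74.44 + 74.67) / 11 = 820.7600 / 11 = 74.6145
R̄ = (1.36 + 1.70 + 1.09 + 1.23 + 1.37 + 0.86 + 0.99 + 1.45 + 1.69 + 1.98 + 1.22) / 11 = 14.9400 / 11 = 1.3582
LCL = X̄̄ − A₂·R̄ = 74.6145 − 0.483 × 1.3582 = 73.9585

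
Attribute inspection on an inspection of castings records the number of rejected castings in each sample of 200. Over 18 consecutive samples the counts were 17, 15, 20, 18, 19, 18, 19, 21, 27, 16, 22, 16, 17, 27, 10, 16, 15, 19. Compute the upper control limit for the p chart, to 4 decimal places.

0.1536

p̄ = Σdᵢ / (k·n) = 332 / (18 × 200) = 0.09222
UCL = p̄ + 3·√(p̄(1−p̄)/n) = 0.09222 + 3 × √(0.09222×0.90778/200) = 0.09222 + 3 × 0.02046 = 0.15360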